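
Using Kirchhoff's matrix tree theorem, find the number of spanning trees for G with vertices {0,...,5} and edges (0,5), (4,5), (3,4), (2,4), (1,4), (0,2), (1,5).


By Kirchhoff's matrix tree theorem, the number of spanning trees equals
the determinant of any cofactor of the Laplacian matrix L.
G has 6 vertices and 7 edges.
Computing the (5 x 5) cofactor determinant gives 11.

11


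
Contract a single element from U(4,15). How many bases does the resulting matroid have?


Contracting e from U(4,15) gives U(3,14).
Bases of U(3,14) = (14 choose 3) = 364.

364


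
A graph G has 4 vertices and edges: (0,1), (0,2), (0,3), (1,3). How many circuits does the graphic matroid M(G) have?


A circuit in a graphic matroid = edge set of a simple cycle.
G has 4 vertices and 4 edges.
Enumerating all minimal edge subsets forming cycles...
Total circuits found: 1.

1


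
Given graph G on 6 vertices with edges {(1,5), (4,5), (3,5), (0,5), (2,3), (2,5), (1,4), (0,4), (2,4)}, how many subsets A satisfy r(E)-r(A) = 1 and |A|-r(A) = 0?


R(x,y) = sum over A in 2^E of x^(r(E)-r(A)) * y^(|A|-r(A)).
G has 6 vertices, 9 edges. r(E) = 5.
Enumerate all 2^9 = 512 subsets.
Count subsets with r(E)-r(A)=1 and |A|-r(A)=0: 98.

98


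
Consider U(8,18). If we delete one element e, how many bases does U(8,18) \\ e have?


Deleting e from U(8,18) gives U(8,17) since n > r.
Bases of U(8,17) = C(17,8) = 24310.

24310


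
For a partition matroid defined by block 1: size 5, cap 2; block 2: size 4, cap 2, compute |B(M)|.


A basis picks exactly ci elements from block i.
Number of bases = product of C(|Si|, ci).
= C(5,2) * C(4,2)
= 10 * 6
= 60.

60


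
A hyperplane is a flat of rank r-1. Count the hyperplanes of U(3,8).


Hyperplanes of U(3,8) are flats of rank 2.
In a uniform matroid, these are exactly the (2)-element subsets.
Count = (8 choose 2) = 28.

28


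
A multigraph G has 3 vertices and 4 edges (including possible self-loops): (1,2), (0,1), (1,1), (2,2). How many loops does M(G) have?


In a graphic matroid, a loop is a self-loop edge (u,u) with rank 0.
Examining all 4 edges for self-loops...
Self-loops found: (1,1), (2,2)
Number of loops = 2.

2


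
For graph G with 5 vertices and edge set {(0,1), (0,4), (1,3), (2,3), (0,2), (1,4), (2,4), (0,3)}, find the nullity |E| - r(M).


Cycle rank (nullity) = |E| - r(M) = |E| - (|V| - c).
|E| = 8, |V| = 5, c = 1.
Nullity = 8 - (5 - 1) = 8 - 4 = 4.

4


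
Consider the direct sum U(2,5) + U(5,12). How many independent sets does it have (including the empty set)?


For a direct sum, |I(M1+M2)| = |I(M1)| * |I(M2)|.
|I(U(2,5))| = sum C(5,k) for k=0..2 = 16.
|I(U(5,12))| = sum C(12,k) for k=0..5 = 1586.
Total = 16 * 1586 = 25376.

25376


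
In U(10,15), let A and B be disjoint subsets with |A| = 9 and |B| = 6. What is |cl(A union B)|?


|A union B| = 9 + 6 = 15 (disjoint).
In U(10,15), cl(S) = S if |S| < 10, else cl(S) = E.
Since 15 >= 10, cl(A union B) = E.
|cl(A union B)| = 15.

15


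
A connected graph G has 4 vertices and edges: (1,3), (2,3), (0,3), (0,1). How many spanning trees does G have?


By Kirchhoff's matrix tree theorem, the number of spanning trees equals
the determinant of any cofactor of the Laplacian matrix L.
G has 4 vertices and 4 edges.
Computing the (3 x 3) cofactor determinant gives 3.

3


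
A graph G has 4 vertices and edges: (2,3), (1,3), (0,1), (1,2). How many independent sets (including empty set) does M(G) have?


An independent set in a graphic matroid is an acyclic edge subset.
G has 4 vertices and 4 edges.
Enumerate all 2^4 = 16 subsets, checking for acyclicity.
Total independent sets = 14.

14


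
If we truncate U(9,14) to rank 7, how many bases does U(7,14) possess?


Truncating U(9,14) to rank 7 gives U(7,14).
Bases of U(7,14) are all 7-element subsets of 14 elements.
Number of bases = C(14,7) = 3432.

3432


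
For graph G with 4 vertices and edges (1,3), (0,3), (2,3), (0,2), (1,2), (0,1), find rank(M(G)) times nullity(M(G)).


r(M) = |V| - c = 4 - 1 = 3.
nullity = |E| - r(M) = 6 - 3 = 3.
Product = 3 * 3 = 9.

9


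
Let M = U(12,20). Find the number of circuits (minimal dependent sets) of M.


In U(12,20), circuits are the (13)-element subsets.
Any set of 13 elements is dependent, and removing any one element gives
an independent set of size 12, so it is a minimal dependent set.
Number of circuits = C(20,13) = 20! / (13! * 7!) = 77520.

77520


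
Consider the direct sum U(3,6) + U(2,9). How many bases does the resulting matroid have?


Bases of a direct sum M1 + M2: |B| = |B(M1)| * |B(M2)|.
|B(U(3,6))| = C(6,3) = 20.
|B(U(2,9))| = C(9,2) = 36.
Total bases = 20 * 36 = 720.

720


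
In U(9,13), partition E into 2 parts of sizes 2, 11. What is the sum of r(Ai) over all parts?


r(Ai) = min(|Ai|, 9) for each part.
Sum = min(2,9) + min(11,9)
    = 2 + 9
    = 11.

11


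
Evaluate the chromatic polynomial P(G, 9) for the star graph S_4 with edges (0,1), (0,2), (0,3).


P(tree, k) = k * (k-1)^(3) for any tree on 4 vertices.
P(9) = 9 * 8^3 = 9 * 512 = 4608.

4608


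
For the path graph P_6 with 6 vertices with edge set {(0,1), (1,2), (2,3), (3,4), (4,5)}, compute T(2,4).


A path on 6 vertices is a tree with 5 edges.
T(x,y) = x^(5) for any tree.
T(2,4) = 2^5 = 32.

32


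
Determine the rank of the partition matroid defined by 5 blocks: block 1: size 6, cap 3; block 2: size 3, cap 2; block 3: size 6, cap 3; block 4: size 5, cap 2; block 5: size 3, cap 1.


Rank of a partition matroid = sum of min(|Si|, ci) for each block.
= min(6,3) + min(3,2) + min(6,3) + min(5,2) + min(3,1)
= 3 + 2 + 3 + 2 + 1
= 11.

11


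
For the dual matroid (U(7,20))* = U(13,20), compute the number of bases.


The dual of U(r,n) is U(n-r, n) = U(13,20).
Bases of U(13,20) are all (13)-element subsets.
|B(M*)| = C(20,13) = 20! / (13! * 7!) = 77520.

77520


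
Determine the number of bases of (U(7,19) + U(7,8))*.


(M1+M2)* = M1* + M2*.
M1* = U(12,19), bases: C(19,12) = 50388.
M2* = U(1,8), bases: C(8,1) = 8.
|B(M*)| = 50388 * 8 = 403104.

403104


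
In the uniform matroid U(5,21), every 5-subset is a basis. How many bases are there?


Bases of U(5,21) are all 5-element subsets of the 21-element ground set.
Number of bases = C(21,5).
C(21,5) = 20349.

20349


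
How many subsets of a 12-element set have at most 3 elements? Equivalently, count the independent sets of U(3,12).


Independent sets of U(3,12) are all subsets of size <= 3.
Count = C(12,0) + C(12,1) + C(12,2) + C(12,3)
     = 1 + 12 + 66 + 220
     = 299.

299


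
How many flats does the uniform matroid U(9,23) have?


Flats of U(9,23): every subset of size < 9 is a flat, plus E itself.
Count = C(23,0) + C(23,1) + C(23,2) + C(23,3) + C(23,4) + C(23,5) + C(23,6) + C(23,7) + C(23,8) + 1
     = 1 + 23 + 253 + 1771 + 8855 + 33649 + 100947 + 245157 + 490314 + 1
     = 880971.

880971


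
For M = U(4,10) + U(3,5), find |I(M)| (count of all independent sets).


For a direct sum, |I(M1+M2)| = |I(M1)| * |I(M2)|.
|I(U(4,10))| = sum C(10,k) for k=0..4 = 386.
|I(U(3,5))| = sum C(5,k) for k=0..3 = 26.
Total = 386 * 26 = 10036.

10036


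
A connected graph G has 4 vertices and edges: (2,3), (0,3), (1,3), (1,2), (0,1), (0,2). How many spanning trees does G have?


By Kirchhoff's matrix tree theorem, the number of spanning trees equals
the determinant of any cofactor of the Laplacian matrix L.
G has 4 vertices and 6 edges.
Computing the (3 x 3) cofactor determinant gives 16.

16


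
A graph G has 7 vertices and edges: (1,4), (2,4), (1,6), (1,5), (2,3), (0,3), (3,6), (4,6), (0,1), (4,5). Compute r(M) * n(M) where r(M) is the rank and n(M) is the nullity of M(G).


r(M) = |V| - c = 7 - 1 = 6.
nullity = |E| - r(M) = 10 - 6 = 4.
Product = 6 * 4 = 24.

24


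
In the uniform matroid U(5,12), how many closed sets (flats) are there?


Flats of U(5,12): every subset of size < 5 is a flat, plus E itself.
Count = (12 choose 0) + (12 choose 1) + (12 choose 2) + (12 choose 3) + (12 choose 4) + 1
     = 1 + 12 + 66 + 220 + 495 + 1
     = 795.

795


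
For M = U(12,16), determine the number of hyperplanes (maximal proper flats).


Hyperplanes of U(12,16) are flats of rank 11.
In a uniform matroid, these are exactly the (11)-element subsets.
Count = C(16,11) = 4368.

4368


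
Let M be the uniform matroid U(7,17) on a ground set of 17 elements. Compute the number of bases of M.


Bases of U(7,17) are all 7-element subsets of the 17-element ground set.
Number of bases = C(17,7).
(17 choose 7) = 19448.

19448


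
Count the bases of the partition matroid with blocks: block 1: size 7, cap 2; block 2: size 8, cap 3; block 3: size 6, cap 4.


A basis picks exactly ci elements from block i.
Number of bases = product of C(|Si|, ci).
= C(7,2) * C(8,3) * C(6,4)
= 21 * 56 * 15
= 17640.

17640


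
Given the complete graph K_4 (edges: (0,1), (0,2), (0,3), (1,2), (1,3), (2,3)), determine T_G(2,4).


T(K_4; x,y) = x^3 + 3x^2 + 4xy + 2x + y^3 + 3y^2 + 2y.
Substituting x=2, y=4:
= 8 + 12 + 32 + 4 + 64 + 48 + 8
= 176.

176


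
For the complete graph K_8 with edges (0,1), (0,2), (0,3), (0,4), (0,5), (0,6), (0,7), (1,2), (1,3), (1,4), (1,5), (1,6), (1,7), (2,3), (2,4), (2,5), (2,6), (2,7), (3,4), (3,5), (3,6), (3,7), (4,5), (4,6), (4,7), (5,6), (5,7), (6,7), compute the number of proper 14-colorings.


P(K_8, k) = k(k-1)(k-2)...(k-7).
P(14) = (14) * (13) * (12) * (11) * (10) * (9) * (8) * (7) = 121080960.

121080960


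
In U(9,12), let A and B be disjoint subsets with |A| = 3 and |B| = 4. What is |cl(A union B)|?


|A union B| = 3 + 4 = 7 (disjoint).
In U(9,12), cl(S) = S if |S| < 9, else cl(S) = E.
Since 7 < 9, cl(A union B) = A union B.
|cl(A union B)| = 7.

7


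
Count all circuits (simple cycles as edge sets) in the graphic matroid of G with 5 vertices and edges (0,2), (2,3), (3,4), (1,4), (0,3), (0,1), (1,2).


A circuit in a graphic matroid = edge set of a simple cycle.
G has 5 vertices and 7 edges.
Enumerating all minimal edge subsets forming cycles...
Total circuits found: 7.

7


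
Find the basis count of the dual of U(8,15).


The dual of U(r,n) is U(n-r, n) = U(7,15).
Bases of U(7,15) are all (7)-element subsets.
|B(M*)| = (15 choose 7) = 6435.

6435


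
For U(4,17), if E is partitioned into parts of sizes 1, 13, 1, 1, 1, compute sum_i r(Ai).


r(Ai) = min(|Ai|, 4) for each part.
Sum = min(1,4) + min(13,4) + min(1,4) + min(1,4) + min(1,4)
    = 1 + 4 + 1 + 1 + 1
    = 8.

8


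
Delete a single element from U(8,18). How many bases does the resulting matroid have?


Deleting e from U(8,18) gives U(8,17) since n > r.
Bases of U(8,17) = (17 choose 8) = 24310.

24310


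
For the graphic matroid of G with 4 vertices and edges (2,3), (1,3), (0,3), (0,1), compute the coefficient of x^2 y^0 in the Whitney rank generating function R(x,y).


R(x,y) = sum over A in 2^E of x^(r(E)-r(A)) * y^(|A|-r(A)).
G has 4 vertices, 4 edges. r(E) = 3.
Enumerate all 2^4 = 16 subsets.
Count subsets with r(E)-r(A)=2 and |A|-r(A)=0: 4.

4


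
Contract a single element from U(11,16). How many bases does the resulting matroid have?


Contracting e from U(11,16) gives U(10,15).
Bases of U(10,15) = (15 choose 10) = 3003.

3003


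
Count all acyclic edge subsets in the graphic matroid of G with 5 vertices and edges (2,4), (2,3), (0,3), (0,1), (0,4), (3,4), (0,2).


An independent set in a graphic matroid is an acyclic edge subset.
G has 5 vertices and 7 edges.
Enumerate all 2^7 = 128 subsets, checking for acyclicity.
Total independent sets = 76.

76


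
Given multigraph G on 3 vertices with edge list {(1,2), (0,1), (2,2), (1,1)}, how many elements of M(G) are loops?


In a graphic matroid, a loop is a self-loop edge (u,u) with rank 0.
Examining all 4 edges for self-loops...
Self-loops found: (2,2), (1,1)
Number of loops = 2.

2


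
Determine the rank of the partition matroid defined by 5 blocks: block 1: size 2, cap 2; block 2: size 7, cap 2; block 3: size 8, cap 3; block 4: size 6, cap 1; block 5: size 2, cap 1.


Rank of a partition matroid = sum of min(|Si|, ci) for each block.
= min(2,2) + min(7,2) + min(8,3) + min(6,1) + min(2,1)
= 2 + 2 + 3 + 1 + 1
= 9.

9


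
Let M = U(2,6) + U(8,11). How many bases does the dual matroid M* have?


(M1+M2)* = M1* + M2*.
M1* = U(4,6), bases: C(6,4) = 15.
M2* = U(3,11), bases: C(11,3) = 165.
|B(M*)| = 15 * 165 = 2475.

2475


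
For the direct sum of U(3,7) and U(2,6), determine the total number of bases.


Bases of a direct sum M1 + M2: |B| = |B(M1)| * |B(M2)|.
|B(U(3,7))| = C(7,3) = 35.
|B(U(2,6))| = C(6,2) = 15.
Total bases = 35 * 15 = 525.

525


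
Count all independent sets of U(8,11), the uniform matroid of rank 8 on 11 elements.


Independent sets of U(8,11) are all subsets of size <= 8.
Count = C(11,0) + C(11,1) + C(11,2) + C(11,3) + C(11,4) + C(11,5) + C(11,6) + C(11,7) + C(11,8)
     = 1 + 11 + 55 + 165 + 330 + 462 + 462 + 330 + 165
     = 1981.

1981


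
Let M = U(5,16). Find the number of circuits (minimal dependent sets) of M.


In U(5,16), circuits are the (6)-element subsets.
Any set of 6 elements is dependent, and removing any one element gives
an independent set of size 5, so it is a minimal dependent set.
Number of circuits = C(16,6) = 8008.

8008


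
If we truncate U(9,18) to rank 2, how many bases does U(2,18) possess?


Truncating U(9,18) to rank 2 gives U(2,18).
Bases of U(2,18) are all 2-element subsets of 18 elements.
Number of bases = C(18,2) = (18 * 17) / (1 * 2) = 153.

153


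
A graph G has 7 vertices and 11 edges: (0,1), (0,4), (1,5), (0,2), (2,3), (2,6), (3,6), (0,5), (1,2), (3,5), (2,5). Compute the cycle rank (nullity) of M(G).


Cycle rank (nullity) = |E| - r(M) = |E| - (|V| - c).
|E| = 11, |V| = 7, c = 1.
Nullity = 11 - (7 - 1) = 11 - 6 = 5.

5


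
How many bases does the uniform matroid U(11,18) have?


Bases of U(11,18) are all 11-element subsets of the 18-element ground set.
Number of bases = C(18,11).
C(18,11) = 18! / (11! * 7!) = 31824.

31824


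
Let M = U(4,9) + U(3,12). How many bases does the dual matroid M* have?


(M1+M2)* = M1* + M2*.
M1* = U(5,9), bases: C(9,5) = 126.
M2* = U(9,12), bases: C(12,9) = 220.
|B(M*)| = 126 * 220 = 27720.

27720


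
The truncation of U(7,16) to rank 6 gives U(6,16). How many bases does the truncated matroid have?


Truncating U(7,16) to rank 6 gives U(6,16).
Bases of U(6,16) are all 6-element subsets of 16 elements.
Number of bases = C(16,6) = 8008.

8008


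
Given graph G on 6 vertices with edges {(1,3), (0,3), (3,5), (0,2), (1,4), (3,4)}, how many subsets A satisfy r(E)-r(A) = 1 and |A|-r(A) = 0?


R(x,y) = sum over A in 2^E of x^(r(E)-r(A)) * y^(|A|-r(A)).
G has 6 vertices, 6 edges. r(E) = 5.
Enumerate all 2^6 = 64 subsets.
Count subsets with r(E)-r(A)=1 and |A|-r(A)=0: 12.

12


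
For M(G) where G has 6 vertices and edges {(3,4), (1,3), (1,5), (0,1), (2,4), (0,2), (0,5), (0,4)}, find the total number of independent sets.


An independent set in a graphic matroid is an acyclic edge subset.
G has 6 vertices and 8 edges.
Enumerate all 2^8 = 256 subsets, checking for acyclicity.
Total independent sets = 180.

180


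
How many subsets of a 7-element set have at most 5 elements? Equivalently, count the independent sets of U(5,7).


Independent sets of U(5,7) are all subsets of size <= 5.
Count = (7 choose 0) + (7 choose 1) + (7 choose 2) + (7 choose 3) + (7 choose 4) + (7 choose 5)
     = 1 + 7 + 21 + 35 + 35 + 21
     = 120.

120


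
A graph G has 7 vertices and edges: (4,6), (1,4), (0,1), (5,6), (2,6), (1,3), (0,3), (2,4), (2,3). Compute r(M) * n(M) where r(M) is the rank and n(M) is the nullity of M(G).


r(M) = |V| - c = 7 - 1 = 6.
nullity = |E| - r(M) = 9 - 6 = 3.
Product = 6 * 3 = 18.

18


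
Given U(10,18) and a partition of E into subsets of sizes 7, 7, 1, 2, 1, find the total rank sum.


r(Ai) = min(|Ai|, 10) for each part.
Sum = min(7,10) + min(7,10) + min(1,10) + min(2,10) + min(1,10)
    = 7 + 7 + 1 + 2 + 1
    = 18.

18


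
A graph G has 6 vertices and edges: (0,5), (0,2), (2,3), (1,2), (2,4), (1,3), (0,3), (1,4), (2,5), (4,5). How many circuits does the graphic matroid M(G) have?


A circuit in a graphic matroid = edge set of a simple cycle.
G has 6 vertices and 10 edges.
Enumerating all minimal edge subsets forming cycles...
Total circuits found: 21.

21


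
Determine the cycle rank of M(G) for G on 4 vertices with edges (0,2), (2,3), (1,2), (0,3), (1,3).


Cycle rank (nullity) = |E| - r(M) = |E| - (|V| - c).
|E| = 5, |V| = 4, c = 1.
Nullity = 5 - (4 - 1) = 5 - 3 = 2.

2


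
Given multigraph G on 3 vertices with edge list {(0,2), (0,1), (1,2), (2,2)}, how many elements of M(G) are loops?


In a graphic matroid, a loop is a self-loop edge (u,u) with rank 0.
Examining all 4 edges for self-loops...
Self-loops found: (2,2)
Number of loops = 1.

1


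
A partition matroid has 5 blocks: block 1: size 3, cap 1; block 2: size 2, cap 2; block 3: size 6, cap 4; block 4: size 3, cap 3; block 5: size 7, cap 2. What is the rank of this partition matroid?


Rank of a partition matroid = sum of min(|Si|, ci) for each block.
= min(3,1) + min(2,2) + min(6,4) + min(3,3) + min(7,2)
= 1 + 2 + 4 + 3 + 2
= 12.

12


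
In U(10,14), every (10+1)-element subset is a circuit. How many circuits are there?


In U(10,14), circuits are the (11)-element subsets.
Any set of 11 elements is dependent, and removing any one element gives
an independent set of size 10, so it is a minimal dependent set.
Number of circuits = C(14,11) = 14! / (11! * 3!) = 364.

364


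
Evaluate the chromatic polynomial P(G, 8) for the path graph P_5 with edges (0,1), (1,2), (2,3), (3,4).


P(P_5, k) = k * (k-1)^(4).
P(8) = 8 * 7^4 = 8 * 2401 = 19208.

19208


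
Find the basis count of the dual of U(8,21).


The dual of U(r,n) is U(n-r, n) = U(13,21).
Bases of U(13,21) are all (13)-element subsets.
|B(M*)| = C(21,13) = 203490.

203490


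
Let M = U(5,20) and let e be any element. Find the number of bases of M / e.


Contracting e from U(5,20) gives U(4,19).
Bases of U(4,19) = (19 choose 4) = 3876.

3876


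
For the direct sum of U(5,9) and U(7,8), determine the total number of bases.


Bases of a direct sum M1 + M2: |B| = |B(M1)| * |B(M2)|.
|B(U(5,9))| = C(9,5) = 126.
|B(U(7,8))| = C(8,7) = 8.
Total bases = 126 * 8 = 1008.

1008


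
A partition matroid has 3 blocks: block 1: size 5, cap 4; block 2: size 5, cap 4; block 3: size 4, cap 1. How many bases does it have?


A basis picks exactly ci elements from block i.
Number of bases = product of C(|Si|, ci).
= C(5,4) * C(5,4) * C(4,1)
= 5 * 5 * 4
= 100.

100


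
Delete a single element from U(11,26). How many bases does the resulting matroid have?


Deleting e from U(11,26) gives U(11,25) since n > r.
Bases of U(11,25) = C(25,11) = 4457400.

4457400


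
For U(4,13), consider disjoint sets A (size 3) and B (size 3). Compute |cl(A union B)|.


|A union B| = 3 + 3 = 6 (disjoint).
In U(4,13), cl(S) = S if |S| < 4, else cl(S) = E.
Since 6 >= 4, cl(A union B) = E.
|cl(A union B)| = 13.

13


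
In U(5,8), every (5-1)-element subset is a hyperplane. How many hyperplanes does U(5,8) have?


Hyperplanes of U(5,8) are flats of rank 4.
In a uniform matroid, these are exactly the (4)-element subsets.
Count = C(8,4) = 8! / (4! * 4!) = 70.

70


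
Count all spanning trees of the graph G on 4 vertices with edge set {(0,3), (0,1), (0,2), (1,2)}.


By Kirchhoff's matrix tree theorem, the number of spanning trees equals
the determinant of any cofactor of the Laplacian matrix L.
G has 4 vertices and 4 edges.
Computing the (3 x 3) cofactor determinant gives 3.

3


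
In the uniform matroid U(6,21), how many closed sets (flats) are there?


Flats of U(6,21): every subset of size < 6 is a flat, plus E itself.
Count = C(21,0) + C(21,1) + C(21,2) + C(21,3) + C(21,4) + C(21,5) + 1
     = 1 + 21 + 210 + 1330 + 5985 + 20349 + 1
     = 27897.

27897


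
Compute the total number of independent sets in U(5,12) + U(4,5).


For a direct sum, |I(M1+M2)| = |I(M1)| * |I(M2)|.
|I(U(5,12))| = sum C(12,k) for k=0..5 = 1586.
|I(U(4,5))| = sum C(5,k) for k=0..4 = 31.
Total = 1586 * 31 = 49166.

49166


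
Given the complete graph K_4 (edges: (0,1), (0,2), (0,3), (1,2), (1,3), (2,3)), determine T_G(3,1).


T(K_4; x,y) = x^3 + 3x^2 + 4xy + 2x + y^3 + 3y^2 + 2y.
Substituting x=3, y=1:
= 27 + 27 + 12 + 6 + 1 + 3 + 2
= 78.

78


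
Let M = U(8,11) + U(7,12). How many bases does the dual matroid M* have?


(M1+M2)* = M1* + M2*.
M1* = U(3,11), bases: C(11,3) = 165.
M2* = U(5,12), bases: C(12,5) = 792.
|B(M*)| = 165 * 792 = 130680.

130680


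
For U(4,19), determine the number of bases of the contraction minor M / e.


Contracting e from U(4,19) gives U(3,18).
Bases of U(3,18) = (18 choose 3) = 816.

816


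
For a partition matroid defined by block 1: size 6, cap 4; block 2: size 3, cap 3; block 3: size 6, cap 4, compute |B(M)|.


A basis picks exactly ci elements from block i.
Number of bases = product of C(|Si|, ci).
= C(6,4) * C(3,3) * C(6,4)
= 15 * 1 * 15
= 225.

225


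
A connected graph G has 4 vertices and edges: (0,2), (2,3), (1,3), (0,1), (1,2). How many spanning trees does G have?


By Kirchhoff's matrix tree theorem, the number of spanning trees equals
the determinant of any cofactor of the Laplacian matrix L.
G has 4 vertices and 5 edges.
Computing the (3 x 3) cofactor determinant gives 8.

8


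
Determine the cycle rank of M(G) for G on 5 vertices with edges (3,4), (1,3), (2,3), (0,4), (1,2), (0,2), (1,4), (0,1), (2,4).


Cycle rank (nullity) = |E| - r(M) = |E| - (|V| - c).
|E| = 9, |V| = 5, c = 1.
Nullity = 9 - (5 - 1) = 9 - 4 = 5.

5


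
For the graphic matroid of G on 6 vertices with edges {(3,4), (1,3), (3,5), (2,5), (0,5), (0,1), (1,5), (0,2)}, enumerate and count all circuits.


A circuit in a graphic matroid = edge set of a simple cycle.
G has 6 vertices and 8 edges.
Enumerating all minimal edge subsets forming cycles...
Total circuits found: 6.

6


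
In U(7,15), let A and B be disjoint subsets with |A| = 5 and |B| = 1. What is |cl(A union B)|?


|A union B| = 5 + 1 = 6 (disjoint).
In U(7,15), cl(S) = S if |S| < 7, else cl(S) = E.
Since 6 < 7, cl(A union B) = A union B.
|cl(A union B)| = 6.

6


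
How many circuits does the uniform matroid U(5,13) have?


In U(5,13), circuits are the (6)-element subsets.
Any set of 6 elements is dependent, and removing any one element gives
an independent set of size 5, so it is a minimal dependent set.
Number of circuits = C(13,6) = 13! / (6! * 7!) = 1716.

1716


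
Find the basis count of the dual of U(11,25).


The dual of U(r,n) is U(n-r, n) = U(14,25).
Bases of U(14,25) are all (14)-element subsets.
|B(M*)| = C(25,14) = 4457400.

4457400


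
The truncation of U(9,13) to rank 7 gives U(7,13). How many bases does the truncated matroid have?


Truncating U(9,13) to rank 7 gives U(7,13).
Bases of U(7,13) are all 7-element subsets of 13 elements.
Number of bases = C(13,7) = 13! / (7! * 6!) = 1716.

1716


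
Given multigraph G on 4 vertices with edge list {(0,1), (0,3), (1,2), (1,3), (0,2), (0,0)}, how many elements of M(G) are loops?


In a graphic matroid, a loop is a self-loop edge (u,u) with rank 0.
Examining all 6 edges for self-loops...
Self-loops found: (0,0)
Number of loops = 1.

1


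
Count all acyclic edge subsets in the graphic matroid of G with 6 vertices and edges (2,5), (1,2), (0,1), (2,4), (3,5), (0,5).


An independent set in a graphic matroid is an acyclic edge subset.
G has 6 vertices and 6 edges.
Enumerate all 2^6 = 64 subsets, checking for acyclicity.
Total independent sets = 60.

60


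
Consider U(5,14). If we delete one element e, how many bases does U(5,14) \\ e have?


Deleting e from U(5,14) gives U(5,13) since n > r.
Bases of U(5,13) = C(13,5) = 13! / (5! * 8!) = 1287.

1287


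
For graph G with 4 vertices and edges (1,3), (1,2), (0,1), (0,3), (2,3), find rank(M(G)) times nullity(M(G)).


r(M) = |V| - c = 4 - 1 = 3.
nullity = |E| - r(M) = 5 - 3 = 2.
Product = 3 * 2 = 6.

6


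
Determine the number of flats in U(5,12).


Flats of U(5,12): every subset of size < 5 is a flat, plus E itself.
Count = (12 choose 0) + (12 choose 1) + (12 choose 2) + (12 choose 3) + (12 choose 4) + 1
     = 1 + 12 + 66 + 220 + 495 + 1
     = 795.

795


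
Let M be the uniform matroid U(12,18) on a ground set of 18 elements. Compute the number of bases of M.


Bases of U(12,18) are all 12-element subsets of the 18-element ground set.
Number of bases = C(18,12).
(18 choose 12) = 18564.

18564


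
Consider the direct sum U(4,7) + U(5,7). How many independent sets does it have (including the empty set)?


For a direct sum, |I(M1+M2)| = |I(M1)| * |I(M2)|.
|I(U(4,7))| = sum C(7,k) for k=0..4 = 99.
|I(U(5,7))| = sum C(7,k) for k=0..5 = 120.
Total = 99 * 120 = 11880.

11880


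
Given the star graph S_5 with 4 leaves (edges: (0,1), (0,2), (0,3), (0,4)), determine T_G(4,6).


A star on 5 vertices is a tree with 4 edges.
T(x,y) = x^(4) for any tree.
T(4,6) = 4^4 = 256.

256


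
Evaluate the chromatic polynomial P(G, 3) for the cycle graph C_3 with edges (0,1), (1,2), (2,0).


P(C_3, k) = (k-1)^3 + (-1)^3*(k-1).
P(3) = (2)^3 - 2
= 8 - 2 = 6.

6


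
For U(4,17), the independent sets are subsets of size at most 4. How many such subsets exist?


Independent sets of U(4,17) are all subsets of size <= 4.
Count = C(17,0) + C(17,1) + C(17,2) + C(17,3) + C(17,4)
     = 1 + 17 + 136 + 680 + 2380
     = 3214.

3214


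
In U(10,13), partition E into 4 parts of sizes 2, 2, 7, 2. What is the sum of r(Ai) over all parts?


r(Ai) = min(|Ai|, 10) for each part.
Sum = min(2,10) + min(2,10) + min(7,10) + min(2,10)
    = 2 + 2 + 7 + 2
    = 13.

13


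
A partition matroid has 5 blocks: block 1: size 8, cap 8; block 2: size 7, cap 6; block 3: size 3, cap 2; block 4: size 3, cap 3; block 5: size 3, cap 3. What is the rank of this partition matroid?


Rank of a partition matroid = sum of min(|Si|, ci) for each block.
= min(8,8) + min(7,6) + min(3,2) + min(3,3) + min(3,3)
= 8 + 6 + 2 + 3 + 3
= 22.

22


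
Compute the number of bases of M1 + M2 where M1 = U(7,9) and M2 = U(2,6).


Bases of a direct sum M1 + M2: |B| = |B(M1)| * |B(M2)|.
|B(U(7,9))| = C(9,7) = 36.
|B(U(2,6))| = C(6,2) = 15.
Total bases = 36 * 15 = 540.

540


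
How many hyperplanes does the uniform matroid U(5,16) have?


Hyperplanes of U(5,16) are flats of rank 4.
In a uniform matroid, these are exactly the (4)-element subsets.
Count = C(16,4) = 16! / (4! * 12!) = 1820.

1820


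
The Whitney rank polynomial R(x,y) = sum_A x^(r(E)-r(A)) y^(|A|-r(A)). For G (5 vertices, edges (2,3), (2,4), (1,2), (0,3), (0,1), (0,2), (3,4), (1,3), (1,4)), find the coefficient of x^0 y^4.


R(x,y) = sum over A in 2^E of x^(r(E)-r(A)) * y^(|A|-r(A)).
G has 5 vertices, 9 edges. r(E) = 4.
Enumerate all 2^9 = 512 subsets.
Count subsets with r(E)-r(A)=0 and |A|-r(A)=4: 9.

9


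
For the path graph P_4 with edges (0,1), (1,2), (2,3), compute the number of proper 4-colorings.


P(P_4, k) = k * (k-1)^(3).
P(4) = 4 * 3^3 = 4 * 27 = 108.

108


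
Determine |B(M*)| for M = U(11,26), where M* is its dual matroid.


The dual of U(r,n) is U(n-r, n) = U(15,26).
Bases of U(15,26) are all (15)-element subsets.
|B(M*)| = (26 choose 15) = 7726160.

7726160


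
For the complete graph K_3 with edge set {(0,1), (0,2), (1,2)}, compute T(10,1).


T(K_3; x,y) = x^2 + x + y.
T(10,1) = 100 + 10 + 1 = 111.

111


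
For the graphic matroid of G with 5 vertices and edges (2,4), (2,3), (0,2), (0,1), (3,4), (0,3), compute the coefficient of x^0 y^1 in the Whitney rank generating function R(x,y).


R(x,y) = sum over A in 2^E of x^(r(E)-r(A)) * y^(|A|-r(A)).
G has 5 vertices, 6 edges. r(E) = 4.
Enumerate all 2^6 = 64 subsets.
Count subsets with r(E)-r(A)=0 and |A|-r(A)=1: 5.

5


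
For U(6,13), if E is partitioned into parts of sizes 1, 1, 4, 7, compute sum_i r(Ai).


r(Ai) = min(|Ai|, 6) for each part.
Sum = min(1,6) + min(1,6) + min(4,6) + min(7,6)
    = 1 + 1 + 4 + 6
    = 12.

12


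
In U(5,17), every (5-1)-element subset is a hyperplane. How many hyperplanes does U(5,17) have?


Hyperplanes of U(5,17) are flats of rank 4.
In a uniform matroid, these are exactly the (4)-element subsets.
Count = C(17,4) = 17! / (4! * 13!) = 2380.

2380


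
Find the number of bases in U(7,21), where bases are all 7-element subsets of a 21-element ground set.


Bases of U(7,21) are all 7-element subsets of the 21-element ground set.
Number of bases = C(21,7).
C(21,7) = 21! / (7! * 14!) = 116280.

116280


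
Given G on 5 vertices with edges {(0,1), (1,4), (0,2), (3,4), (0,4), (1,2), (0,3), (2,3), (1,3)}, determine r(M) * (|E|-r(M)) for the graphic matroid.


r(M) = |V| - c = 5 - 1 = 4.
nullity = |E| - r(M) = 9 - 4 = 5.
Product = 4 * 5 = 20.

20


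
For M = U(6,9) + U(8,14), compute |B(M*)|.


(M1+M2)* = M1* + M2*.
M1* = U(3,9), bases: C(9,3) = 84.
M2* = U(6,14), bases: C(14,6) = 3003.
|B(M*)| = 84 * 3003 = 252252.

252252


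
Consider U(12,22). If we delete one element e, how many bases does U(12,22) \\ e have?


Deleting e from U(12,22) gives U(12,21) since n > r.
Bases of U(12,21) = C(21,12) = 293930.

293930


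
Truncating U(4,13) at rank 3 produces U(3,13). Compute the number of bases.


Truncating U(4,13) to rank 3 gives U(3,13).
Bases of U(3,13) are all 3-element subsets of 13 elements.
Number of bases = (13 choose 3) = 286.

286


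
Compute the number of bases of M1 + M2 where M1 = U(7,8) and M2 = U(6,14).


Bases of a direct sum M1 + M2: |B| = |B(M1)| * |B(M2)|.
|B(U(7,8))| = C(8,7) = 8.
|B(U(6,14))| = C(14,6) = 3003.
Total bases = 8 * 3003 = 24024.

24024


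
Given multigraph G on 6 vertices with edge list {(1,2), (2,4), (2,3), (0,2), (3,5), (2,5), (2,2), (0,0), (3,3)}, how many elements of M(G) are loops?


In a graphic matroid, a loop is a self-loop edge (u,u) with rank 0.
Examining all 9 edges for self-loops...
Self-loops found: (2,2), (0,0), (3,3)
Number of loops = 3.

3


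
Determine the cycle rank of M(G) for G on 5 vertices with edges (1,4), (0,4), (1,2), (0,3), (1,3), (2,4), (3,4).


Cycle rank (nullity) = |E| - r(M) = |E| - (|V| - c).
|E| = 7, |V| = 5, c = 1.
Nullity = 7 - (5 - 1) = 7 - 4 = 3.

3


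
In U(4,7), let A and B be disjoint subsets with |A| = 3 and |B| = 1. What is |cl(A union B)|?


|A union B| = 3 + 1 = 4 (disjoint).
In U(4,7), cl(S) = S if |S| < 4, else cl(S) = E.
Since 4 >= 4, cl(A union B) = E.
|cl(A union B)| = 7.

7


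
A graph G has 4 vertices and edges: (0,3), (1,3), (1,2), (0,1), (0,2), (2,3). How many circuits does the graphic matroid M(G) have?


A circuit in a graphic matroid = edge set of a simple cycle.
G has 4 vertices and 6 edges.
Enumerating all minimal edge subsets forming cycles...
Total circuits found: 7.

7


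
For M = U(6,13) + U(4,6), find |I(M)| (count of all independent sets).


For a direct sum, |I(M1+M2)| = |I(M1)| * |I(M2)|.
|I(U(6,13))| = sum C(13,k) for k=0..6 = 4096.
|I(U(4,6))| = sum C(6,k) for k=0..4 = 57.
Total = 4096 * 57 = 233472.

233472


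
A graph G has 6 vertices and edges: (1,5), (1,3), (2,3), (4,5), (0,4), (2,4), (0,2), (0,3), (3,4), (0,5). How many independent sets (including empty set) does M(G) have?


An independent set in a graphic matroid is an acyclic edge subset.
G has 6 vertices and 10 edges.
Enumerate all 2^10 = 1024 subsets, checking for acyclicity.
Total independent sets = 454.

454


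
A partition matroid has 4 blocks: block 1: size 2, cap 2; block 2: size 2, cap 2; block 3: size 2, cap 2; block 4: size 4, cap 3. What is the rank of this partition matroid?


Rank of a partition matroid = sum of min(|Si|, ci) for each block.
= min(2,2) + min(2,2) + min(2,2) + min(4,3)
= 2 + 2 + 2 + 3
= 9.

9


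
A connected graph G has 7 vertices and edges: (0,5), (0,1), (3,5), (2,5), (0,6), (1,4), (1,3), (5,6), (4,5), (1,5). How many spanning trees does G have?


By Kirchhoff's matrix tree theorem, the number of spanning trees equals
the determinant of any cofactor of the Laplacian matrix L.
G has 7 vertices and 10 edges.
Computing the (6 x 6) cofactor determinant gives 52.

52


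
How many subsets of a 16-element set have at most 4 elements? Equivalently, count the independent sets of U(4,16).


Independent sets of U(4,16) are all subsets of size <= 4.
Count = (16 choose 0) + (16 choose 1) + (16 choose 2) + (16 choose 3) + (16 choose 4)
     = 1 + 16 + 120 + 560 + 1820
     = 2517.

2517


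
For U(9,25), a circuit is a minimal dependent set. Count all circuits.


In U(9,25), circuits are the (10)-element subsets.
Any set of 10 elements is dependent, and removing any one element gives
an independent set of size 9, so it is a minimal dependent set.
Number of circuits = C(25,10) = 3268760.

3268760


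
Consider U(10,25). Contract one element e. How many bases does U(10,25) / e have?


Contracting e from U(10,25) gives U(9,24).
Bases of U(9,24) = C(24,9) = 1307504.

1307504


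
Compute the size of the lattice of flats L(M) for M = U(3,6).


Flats of U(3,6): every subset of size < 3 is a flat, plus E itself.
Count = C(6,0) + C(6,1) + C(6,2) + 1
     = 1 + 6 + 15 + 1
     = 23.

23


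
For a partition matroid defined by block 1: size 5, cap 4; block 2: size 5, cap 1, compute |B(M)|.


A basis picks exactly ci elements from block i.
Number of bases = product of C(|Si|, ci).
= C(5,4) * C(5,1)
= 5 * 5
= 25.

25


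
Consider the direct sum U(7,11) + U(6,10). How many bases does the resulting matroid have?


Bases of a direct sum M1 + M2: |B| = |B(M1)| * |B(M2)|.
|B(U(7,11))| = C(11,7) = 330.
|B(U(6,10))| = C(10,6) = 210.
Total bases = 330 * 210 = 69300.

69300


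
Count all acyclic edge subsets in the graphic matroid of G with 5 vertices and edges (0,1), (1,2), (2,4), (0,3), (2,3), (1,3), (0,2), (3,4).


An independent set in a graphic matroid is an acyclic edge subset.
G has 5 vertices and 8 edges.
Enumerate all 2^8 = 256 subsets, checking for acyclicity.
Total independent sets = 128.

128


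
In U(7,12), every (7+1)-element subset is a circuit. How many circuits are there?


In U(7,12), circuits are the (8)-element subsets.
Any set of 8 elements is dependent, and removing any one element gives
an independent set of size 7, so it is a minimal dependent set.
Number of circuits = C(12,8) = 12! / (8! * 4!) = 495.

495


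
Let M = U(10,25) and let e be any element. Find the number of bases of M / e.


Contracting e from U(10,25) gives U(9,24).
Bases of U(9,24) = (24 choose 9) = 1307504.

1307504


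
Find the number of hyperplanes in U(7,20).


Hyperplanes of U(7,20) are flats of rank 6.
In a uniform matroid, these are exactly the (6)-element subsets.
Count = C(20,6) = 38760.

38760


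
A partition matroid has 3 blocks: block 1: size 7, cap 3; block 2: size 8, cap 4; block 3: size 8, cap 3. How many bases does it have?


A basis picks exactly ci elements from block i.
Number of bases = product of C(|Si|, ci).
= C(7,3) * C(8,4) * C(8,3)
= 35 * 70 * 56
= 137200.

137200


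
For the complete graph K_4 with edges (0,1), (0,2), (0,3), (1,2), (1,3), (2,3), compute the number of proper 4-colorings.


P(K_4, k) = k(k-1)(k-2)...(k-3).
P(4) = (4) * (3) * (2) * (1) = 24.

24


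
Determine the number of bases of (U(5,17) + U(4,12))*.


(M1+M2)* = M1* + M2*.
M1* = U(12,17), bases: C(17,12) = 6188.
M2* = U(8,12), bases: C(12,8) = 495.
|B(M*)| = 6188 * 495 = 3063060.

3063060


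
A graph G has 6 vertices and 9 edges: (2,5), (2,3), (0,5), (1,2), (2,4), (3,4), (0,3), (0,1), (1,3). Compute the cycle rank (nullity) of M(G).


Cycle rank (nullity) = |E| - r(M) = |E| - (|V| - c).
|E| = 9, |V| = 6, c = 1.
Nullity = 9 - (6 - 1) = 9 - 5 = 4.

4


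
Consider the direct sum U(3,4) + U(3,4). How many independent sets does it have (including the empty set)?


For a direct sum, |I(M1+M2)| = |I(M1)| * |I(M2)|.
|I(U(3,4))| = sum C(4,k) for k=0..3 = 15.
|I(U(3,4))| = sum C(4,k) for k=0..3 = 15.
Total = 15 * 15 = 225.

225


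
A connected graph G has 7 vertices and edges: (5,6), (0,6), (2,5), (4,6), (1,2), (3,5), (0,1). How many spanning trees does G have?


By Kirchhoff's matrix tree theorem, the number of spanning trees equals
the determinant of any cofactor of the Laplacian matrix L.
G has 7 vertices and 7 edges.
Computing the (6 x 6) cofactor determinant gives 5.

5


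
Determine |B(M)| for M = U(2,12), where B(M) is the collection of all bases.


Bases of U(2,12) are all 2-element subsets of the 12-element ground set.
Number of bases = C(12,2).
(12 choose 2) = 66.

66


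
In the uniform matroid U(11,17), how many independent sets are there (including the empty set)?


Independent sets of U(11,17) are all subsets of size <= 11.
Count = (17 choose 0) + (17 choose 1) + (17 choose 2) + (17 choose 3) + (17 choose 4) + (17 choose 5) + (17 choose 6) + (17 choose 7) + (17 choose 8) + (17 choose 9) + (17 choose 10) + (17 choose 11)
     = 1 + 17 + 136 + 680 + 2380 + 6188 + 12376 + 19448 + 24310 + 24310 + 19448 + 12376
     = 121670.

121670


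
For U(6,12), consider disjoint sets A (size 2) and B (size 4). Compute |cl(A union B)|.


|A union B| = 2 + 4 = 6 (disjoint).
In U(6,12), cl(S) = S if |S| < 6, else cl(S) = E.
Since 6 >= 6, cl(A union B) = E.
|cl(A union B)| = 12.

12


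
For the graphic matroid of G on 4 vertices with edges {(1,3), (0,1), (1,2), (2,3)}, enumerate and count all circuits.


A circuit in a graphic matroid = edge set of a simple cycle.
G has 4 vertices and 4 edges.
Enumerating all minimal edge subsets forming cycles...
Total circuits found: 1.

1


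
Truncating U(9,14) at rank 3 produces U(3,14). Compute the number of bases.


Truncating U(9,14) to rank 3 gives U(3,14).
Bases of U(3,14) are all 3-element subsets of 14 elements.
Number of bases = (14 choose 3) = 364.

364


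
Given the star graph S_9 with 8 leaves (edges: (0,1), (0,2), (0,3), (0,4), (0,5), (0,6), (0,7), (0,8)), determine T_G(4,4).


A star on 9 vertices is a tree with 8 edges.
T(x,y) = x^(8) for any tree.
T(4,4) = 4^8 = 65536.

65536


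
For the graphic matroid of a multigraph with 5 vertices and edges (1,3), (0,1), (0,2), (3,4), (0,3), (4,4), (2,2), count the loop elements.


In a graphic matroid, a loop is a self-loop edge (u,u) with rank 0.
Examining all 7 edges for self-loops...
Self-loops found: (4,4), (2,2)
Number of loops = 2.

2


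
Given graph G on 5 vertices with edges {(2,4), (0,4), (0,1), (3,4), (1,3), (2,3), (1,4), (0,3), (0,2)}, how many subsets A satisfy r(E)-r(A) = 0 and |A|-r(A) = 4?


R(x,y) = sum over A in 2^E of x^(r(E)-r(A)) * y^(|A|-r(A)).
G has 5 vertices, 9 edges. r(E) = 4.
Enumerate all 2^9 = 512 subsets.
Count subsets with r(E)-r(A)=0 and |A|-r(A)=4: 9.

9


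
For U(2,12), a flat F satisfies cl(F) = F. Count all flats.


Flats of U(2,12): every subset of size < 2 is a flat, plus E itself.
Count = (12 choose 0) + (12 choose 1) + 1
     = 1 + 12 + 1
     = 14.

14


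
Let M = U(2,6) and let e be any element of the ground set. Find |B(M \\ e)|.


Deleting e from U(2,6) gives U(2,5) since n > r.
Bases of U(2,5) = C(5,2) = (5 * 4) / (1 * 2) = 10.

10


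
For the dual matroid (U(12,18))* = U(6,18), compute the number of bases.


The dual of U(r,n) is U(n-r, n) = U(6,18).
Bases of U(6,18) are all (6)-element subsets.
|B(M*)| = (18 choose 6) = 18564.

18564


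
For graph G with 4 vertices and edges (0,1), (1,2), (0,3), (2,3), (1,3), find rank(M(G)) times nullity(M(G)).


r(M) = |V| - c = 4 - 1 = 3.
nullity = |E| - r(M) = 5 - 3 = 2.
Product = 3 * 2 = 6.

6
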